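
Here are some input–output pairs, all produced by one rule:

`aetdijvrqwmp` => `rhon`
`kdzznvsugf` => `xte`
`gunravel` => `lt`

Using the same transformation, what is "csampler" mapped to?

The rule is to keep one character in every 3, starting at position 3 (positions 3rd, 6th, 9th, ...), then shift every letter 2 places backward in the alphabet (wrapping around).
For "csampler", step one produces "al"; step two turns that into "yj".

yj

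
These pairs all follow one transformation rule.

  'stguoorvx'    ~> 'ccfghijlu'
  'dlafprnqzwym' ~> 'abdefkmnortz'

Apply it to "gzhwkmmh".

What's happening: shift every letter 12 places backward in the alphabet (wrapping around), then sort the characters into alphabetical order.
Working it through for "gzhwkmmh": intermediate "unvkyaav", final "aaknuvvy".

aaknuvvy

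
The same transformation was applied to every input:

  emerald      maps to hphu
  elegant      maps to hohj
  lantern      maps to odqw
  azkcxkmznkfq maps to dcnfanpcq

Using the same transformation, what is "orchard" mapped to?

rufk

Rule — shift every letter 3 places forward in the alphabet (wrapping around), then delete the last 3 characters.
Starting from "orchard": after the first operation, "rufkdug"; after the second, "rufk".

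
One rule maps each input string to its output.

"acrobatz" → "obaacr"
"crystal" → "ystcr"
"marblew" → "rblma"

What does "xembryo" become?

Each output is the input with this applied: delete the last 2 characters, then move the last 3 characters to the front (rotate right by 3).
Working it through for "xembryo": intermediate "xembr", final "mbrxe".

mbrxe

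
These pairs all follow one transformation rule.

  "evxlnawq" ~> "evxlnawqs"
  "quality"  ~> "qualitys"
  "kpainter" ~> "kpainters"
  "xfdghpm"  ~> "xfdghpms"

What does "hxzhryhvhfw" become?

hxzhryhvhfws

In each case the input is transformed by: append "s".
Applying that to "hxzhryhvhfw" gives "hxzhryhvhfws".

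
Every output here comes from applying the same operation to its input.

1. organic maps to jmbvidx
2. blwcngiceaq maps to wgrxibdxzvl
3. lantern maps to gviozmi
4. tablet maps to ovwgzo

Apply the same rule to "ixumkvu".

The transformation: shift every letter 5 places backward in the alphabet (wrapping around).
Applying that to "ixumkvu" gives "dsphfqp".

dsphfqp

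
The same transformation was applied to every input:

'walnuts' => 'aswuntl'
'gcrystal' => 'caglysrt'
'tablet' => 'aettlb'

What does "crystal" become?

rlctsay

What's happening: swap each adjacent pair of characters (1↔2, 3↔4, ...), then take characters alternately from the front and the back (1st, last, 2nd, 2nd-last, ...).
Applying both steps to "crystal": "rcsyatl", then "rlctsay".
(Check on "gcrystal": → "cgyrtsla" → "caglysrt" ✓)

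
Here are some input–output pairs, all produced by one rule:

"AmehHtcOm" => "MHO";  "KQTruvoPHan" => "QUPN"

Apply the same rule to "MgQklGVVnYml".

In each case the input is transformed by: keep one character in every 3, starting at position 2 (positions 2nd, 5th, 8th, ...), then convert every letter to uppercase.
Starting from "MgQklGVVnYml": after the first operation, "glVm"; after the second, "GLVM".
(Check on "AmehHtcOm": → "mHO" → "MHO" ✓)

GLVM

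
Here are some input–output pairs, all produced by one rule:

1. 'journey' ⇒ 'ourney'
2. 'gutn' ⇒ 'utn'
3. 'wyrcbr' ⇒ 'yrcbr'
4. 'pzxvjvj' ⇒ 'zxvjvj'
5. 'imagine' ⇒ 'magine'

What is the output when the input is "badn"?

Looking at the pairs, the operation is to delete the first character.
For "badn" the result is "adn".

adn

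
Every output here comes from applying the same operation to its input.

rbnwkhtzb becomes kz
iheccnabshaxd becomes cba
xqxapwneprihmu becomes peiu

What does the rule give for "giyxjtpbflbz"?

jbb

Each output is the input with this applied: delete the first 2 characters, then keep one character in every 3, starting at position 3 (positions 3rd, 6th, 9th, ...).
On "giyxjtpbflbz": the first step gives "yxjtpbflbz", and the second then gives "jbb".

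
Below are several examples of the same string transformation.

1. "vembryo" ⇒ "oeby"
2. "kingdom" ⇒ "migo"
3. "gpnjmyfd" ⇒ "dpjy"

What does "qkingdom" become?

mknd

The transformation: move the last character to the front, then keep every other character starting from the first (positions 1st, 3rd, 5th, ...).
Working it through for "qkingdom": intermediate "mqkingdo", final "mknd".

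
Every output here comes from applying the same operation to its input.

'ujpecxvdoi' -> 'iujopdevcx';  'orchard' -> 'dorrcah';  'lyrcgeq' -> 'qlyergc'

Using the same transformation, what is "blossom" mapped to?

Looking at the pairs, the operation is to swap the first and last characters, then take characters alternately from the front and the back (1st, last, 2nd, 2nd-last, ...).
For "blossom", step one produces "mlossob"; step two turns that into "mblooss".

mblooss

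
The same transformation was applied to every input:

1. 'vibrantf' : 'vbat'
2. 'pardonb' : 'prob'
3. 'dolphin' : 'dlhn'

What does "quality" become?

qaiy

Rule — keep every other character starting from the first (positions 1st, 3rd, 5th, ...).
Doing the same to "quality": "qaiy".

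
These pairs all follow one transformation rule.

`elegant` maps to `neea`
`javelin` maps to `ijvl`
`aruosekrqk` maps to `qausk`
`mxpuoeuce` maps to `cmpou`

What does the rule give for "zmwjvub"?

The pattern: move the last 2 characters to the front (rotate right by 2), then keep every other character starting from the first (positions 1st, 3rd, 5th, ...).
"zmwjvub" → "uzwv".

uzwv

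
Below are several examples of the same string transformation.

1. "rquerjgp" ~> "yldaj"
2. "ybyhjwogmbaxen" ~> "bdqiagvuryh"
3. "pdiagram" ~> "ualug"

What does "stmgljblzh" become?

afdvftb

What's happening: shift every letter 6 places backward in the alphabet (wrapping around), then delete the first 3 characters.
On "stmgljblzh": the first step gives "mngafdvftb", and the second then gives "afdvftb".
(Check on "pdiagram": → "jxcualug" → "ualug" ✓)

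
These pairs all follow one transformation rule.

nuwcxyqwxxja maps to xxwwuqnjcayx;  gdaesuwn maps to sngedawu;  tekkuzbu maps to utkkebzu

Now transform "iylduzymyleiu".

yyuumlliiedzy

The pattern: sort the characters into reverse alphabetical order, then move the first 2 characters to the end (rotate left by 2).
Starting from "iylduzymyleiu": after the first operation, "zyyyuumlliied"; after the second, "yyuumlliiedzy".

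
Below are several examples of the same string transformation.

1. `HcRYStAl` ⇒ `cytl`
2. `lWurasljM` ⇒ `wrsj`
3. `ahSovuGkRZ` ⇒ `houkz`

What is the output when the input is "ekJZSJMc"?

The rule is to keep every other character starting from the second (positions 2nd, 4th, 6th, ...), then convert every letter to lowercase.
Working it through for "ekJZSJMc": intermediate "kZJc", final "kzjc".

kzjc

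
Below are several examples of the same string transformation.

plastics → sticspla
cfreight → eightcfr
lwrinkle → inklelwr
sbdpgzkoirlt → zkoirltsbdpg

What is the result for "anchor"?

In each case the input is transformed by: swap the front and back halves of the string, then move the last character to the front.
"anchor" → "horanc" → "choran".

choran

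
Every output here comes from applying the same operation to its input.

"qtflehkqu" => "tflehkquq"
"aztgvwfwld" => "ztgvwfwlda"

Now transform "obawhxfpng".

Each output is the input with this applied: move the first character to the end.
For "obawhxfpng" the result is "bawhxfpngo".

bawhxfpngo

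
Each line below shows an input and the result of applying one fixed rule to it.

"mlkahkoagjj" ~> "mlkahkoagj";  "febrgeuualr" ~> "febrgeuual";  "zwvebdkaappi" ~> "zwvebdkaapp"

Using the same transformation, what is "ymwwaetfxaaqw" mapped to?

Looking at the pairs, the operation is to delete the last character.
Applying that to "ymwwaetfxaaqw" gives "ymwwaetfxaaq".

ymwwaetfxaaq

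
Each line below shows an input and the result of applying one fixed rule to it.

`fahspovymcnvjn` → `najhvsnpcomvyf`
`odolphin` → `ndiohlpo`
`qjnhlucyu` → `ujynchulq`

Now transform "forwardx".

xodrrwaf

Rule — take characters alternately from the front and the back (1st, last, 2nd, 2nd-last, ...), then move the first character to the end.
Starting from "forwardx": after the first operation, "fxodrrwa"; after the second, "xodrrwaf".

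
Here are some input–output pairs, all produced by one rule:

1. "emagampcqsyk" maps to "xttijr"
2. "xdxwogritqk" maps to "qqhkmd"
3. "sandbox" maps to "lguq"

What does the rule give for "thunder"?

In each case the input is transformed by: shift every letter 7 places backward in the alphabet (wrapping around), then keep every other character starting from the first (positions 1st, 3rd, 5th, ...).
Applying that to "thunder" gives "mnwk".

mnwk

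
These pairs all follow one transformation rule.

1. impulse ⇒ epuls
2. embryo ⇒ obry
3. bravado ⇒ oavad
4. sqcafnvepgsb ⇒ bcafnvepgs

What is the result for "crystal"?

lysta

The rule is to delete the first 2 characters, then move the last character to the front.
On "crystal": the first step gives "ystal", and the second then gives "lysta".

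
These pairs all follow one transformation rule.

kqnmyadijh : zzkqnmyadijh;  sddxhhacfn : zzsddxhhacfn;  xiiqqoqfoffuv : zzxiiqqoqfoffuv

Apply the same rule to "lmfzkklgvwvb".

zzlmfzkklgvwvb

What's happening: prepend "zz".
Applying that to "lmfzkklgvwvb" gives "zzlmfzkklgvwvb".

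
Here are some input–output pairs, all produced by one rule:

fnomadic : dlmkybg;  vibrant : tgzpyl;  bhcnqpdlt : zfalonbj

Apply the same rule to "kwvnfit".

iutldg

Each output is the input with this applied: delete the last character, then shift every letter 2 places backward in the alphabet (wrapping around).
"kwvnfit" → "iutldg".
(Check on "vibrant": → "vibran" → "tgzpyl" ✓)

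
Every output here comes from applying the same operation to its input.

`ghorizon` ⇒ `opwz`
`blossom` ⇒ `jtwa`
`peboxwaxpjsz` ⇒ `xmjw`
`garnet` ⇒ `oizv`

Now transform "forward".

Each output is the input with this applied: shift every letter 8 places forward in the alphabet (wrapping around), then keep only the first 4 characters.
For "forward" the result is "nwze".

nwze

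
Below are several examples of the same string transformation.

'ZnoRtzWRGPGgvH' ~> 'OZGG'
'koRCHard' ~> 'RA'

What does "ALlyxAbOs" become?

The pattern: keep one character in every 3, starting at position 3 (positions 3rd, 6th, 9th, ...), then convert every letter to uppercase.
For "ALlyxAbOs", step one produces "lAs"; step two turns that into "LAS".

LAS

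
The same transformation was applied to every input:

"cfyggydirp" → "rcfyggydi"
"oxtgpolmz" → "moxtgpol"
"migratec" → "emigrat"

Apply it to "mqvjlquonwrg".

The transformation: delete the last character, then move the last character to the front.
Doing the same to "mqvjlquonwrg": "rmqvjlquonw".

rmqvjlquonw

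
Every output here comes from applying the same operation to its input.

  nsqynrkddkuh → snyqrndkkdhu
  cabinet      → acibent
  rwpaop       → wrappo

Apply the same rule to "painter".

The rule is to swap each adjacent pair of characters (1↔2, 3↔4, ...).
"painter" → "apnietr".

apnietr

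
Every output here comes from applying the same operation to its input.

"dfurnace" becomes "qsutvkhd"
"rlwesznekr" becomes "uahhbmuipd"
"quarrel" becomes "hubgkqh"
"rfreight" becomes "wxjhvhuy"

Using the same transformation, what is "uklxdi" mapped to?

In each case the input is transformed by: move the last 3 characters to the front (rotate right by 3), then shift every letter 10 places backward in the alphabet (wrapping around).
"uklxdi" → "xdiukl" → "ntykab".

ntykab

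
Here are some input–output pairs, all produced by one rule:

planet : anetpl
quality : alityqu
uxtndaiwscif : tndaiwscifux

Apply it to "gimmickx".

In each case the input is transformed by: move the first 2 characters to the end (rotate left by 2).
Doing the same to "gimmickx": "mmickxgi".

mmickxgi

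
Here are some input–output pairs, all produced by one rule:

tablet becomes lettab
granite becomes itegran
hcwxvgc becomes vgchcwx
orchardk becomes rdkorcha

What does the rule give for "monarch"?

The rule is to move the last 3 characters to the front (rotate right by 3).
For "monarch" the result is "rchmona".

rchmona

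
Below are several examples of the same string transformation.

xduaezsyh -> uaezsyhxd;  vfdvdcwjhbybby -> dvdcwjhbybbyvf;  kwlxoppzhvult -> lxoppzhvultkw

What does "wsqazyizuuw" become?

qazyizuuwws

The transformation: move the first 2 characters to the end (rotate left by 2).
On "wsqazyizuuw" that produces "qazyizuuwws".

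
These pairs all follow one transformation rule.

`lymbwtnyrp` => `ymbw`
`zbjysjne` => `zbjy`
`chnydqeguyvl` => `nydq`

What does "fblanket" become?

The rule is to swap the front and back halves of the string, then keep only the last 4 characters.
For "fblanket", step one produces "nketfbla"; step two turns that into "fbla".

fbla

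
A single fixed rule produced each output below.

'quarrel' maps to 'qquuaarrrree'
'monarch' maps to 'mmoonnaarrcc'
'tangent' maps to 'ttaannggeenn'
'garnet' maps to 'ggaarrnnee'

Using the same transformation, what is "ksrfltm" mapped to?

kkssrrfflltt

Looking at the pairs, the operation is to double every character, then delete the last 2 characters.
Starting from "ksrfltm": after the first operation, "kkssrrffllttmm"; after the second, "kkssrrfflltt".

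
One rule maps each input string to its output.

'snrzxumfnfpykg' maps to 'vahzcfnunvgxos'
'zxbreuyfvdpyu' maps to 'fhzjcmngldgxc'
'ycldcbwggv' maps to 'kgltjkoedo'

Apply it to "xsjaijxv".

What's happening: swap each adjacent pair of characters (1↔2, 3↔4, ...), then shift every letter 8 places forward in the alphabet (wrapping around).
"xsjaijxv" → "sxajjivx" → "afirrqdf".

afirrqdf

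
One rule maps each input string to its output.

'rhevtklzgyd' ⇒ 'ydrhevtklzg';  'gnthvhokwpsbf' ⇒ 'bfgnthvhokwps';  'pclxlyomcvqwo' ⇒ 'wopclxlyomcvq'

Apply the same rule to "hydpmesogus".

ushydpmesog

Looking at the pairs, the operation is to move the last 2 characters to the front (rotate right by 2).
Doing the same to "hydpmesogus": "ushydpmesog".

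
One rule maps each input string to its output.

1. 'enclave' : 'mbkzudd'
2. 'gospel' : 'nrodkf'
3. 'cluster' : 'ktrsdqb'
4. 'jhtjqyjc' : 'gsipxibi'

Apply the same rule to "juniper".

The rule is to move the first character to the end, then shift every letter 1 place backward in the alphabet (wrapping around).
Applying both steps to "juniper": "uniperj", then "tmhodqi".
(Check on "cluster": → "lusterc" → "ktrsdqb" ✓)

tmhodqi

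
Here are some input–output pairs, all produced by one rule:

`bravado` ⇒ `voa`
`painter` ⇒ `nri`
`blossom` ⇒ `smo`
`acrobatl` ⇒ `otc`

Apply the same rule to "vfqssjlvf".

In each case the input is transformed by: move the first 3 characters to the end (rotate left by 3), then keep one character in every 3, starting at position 1 (positions 1st, 4th, 7th, ...).
On "vfqssjlvf": the first step gives "ssjlvfvfq", and the second then gives "slv".

slv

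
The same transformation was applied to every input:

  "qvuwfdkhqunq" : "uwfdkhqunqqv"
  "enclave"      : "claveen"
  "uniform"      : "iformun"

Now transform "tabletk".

In each case the input is transformed by: move the first 2 characters to the end (rotate left by 2).
Applying that to "tabletk" gives "bletkta".

bletkta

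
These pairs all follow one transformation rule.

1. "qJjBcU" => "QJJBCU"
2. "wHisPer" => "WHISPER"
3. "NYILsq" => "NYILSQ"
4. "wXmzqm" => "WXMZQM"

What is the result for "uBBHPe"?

UBBHPE

The rule is to convert every letter to uppercase.
So "uBBHPe" becomes "UBBHPE".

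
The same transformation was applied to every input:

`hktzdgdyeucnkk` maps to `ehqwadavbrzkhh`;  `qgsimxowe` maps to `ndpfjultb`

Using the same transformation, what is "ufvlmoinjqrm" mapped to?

rcsijlfkgnoj

In each case the input is transformed by: shift every letter 3 places backward in the alphabet (wrapping around).
Doing the same to "ufvlmoinjqrm": "rcsijlfkgnoj".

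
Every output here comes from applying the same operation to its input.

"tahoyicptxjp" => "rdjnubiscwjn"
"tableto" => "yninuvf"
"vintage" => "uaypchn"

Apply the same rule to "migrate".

unygcal

What's happening: move the last 3 characters to the front (rotate right by 3), then shift every letter 6 places backward in the alphabet (wrapping around).
Applying that to "migrate" gives "unygcal".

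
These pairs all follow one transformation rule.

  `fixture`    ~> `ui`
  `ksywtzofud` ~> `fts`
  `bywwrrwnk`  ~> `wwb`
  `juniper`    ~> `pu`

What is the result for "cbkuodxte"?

What's happening: reverse the string, then keep one character in every 3, starting at position 3 (positions 3rd, 6th, 9th, ...).
"cbkuodxte" → "etxdoukbc" → "xuc".

xuc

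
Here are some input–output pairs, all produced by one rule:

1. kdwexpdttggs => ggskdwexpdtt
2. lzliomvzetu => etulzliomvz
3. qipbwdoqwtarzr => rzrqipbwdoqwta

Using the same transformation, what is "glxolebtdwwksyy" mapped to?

syyglxolebtdwwk

What's happening: move the last 3 characters to the front (rotate right by 3).
Applying that to "glxolebtdwwksyy" gives "syyglxolebtdwwk".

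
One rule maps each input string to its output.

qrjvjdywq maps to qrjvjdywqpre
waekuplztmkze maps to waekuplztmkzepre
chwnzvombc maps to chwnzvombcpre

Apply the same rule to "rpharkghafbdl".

rpharkghafbdlpre

In each case the input is transformed by: append "pre".
For "rpharkghafbdl" the result is "rpharkghafbdlpre".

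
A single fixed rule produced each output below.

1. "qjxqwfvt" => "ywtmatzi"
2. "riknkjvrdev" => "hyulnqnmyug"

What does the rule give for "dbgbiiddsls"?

Rule — move the last 2 characters to the front (rotate right by 2), then shift every letter 3 places forward in the alphabet (wrapping around).
For "dbgbiiddsls", step one produces "lsdbgbiidds"; step two turns that into "ovgejellggv".
(Check on "qjxqwfvt": → "vtqjxqwf" → "ywtmatzi" ✓)

ovgejellggv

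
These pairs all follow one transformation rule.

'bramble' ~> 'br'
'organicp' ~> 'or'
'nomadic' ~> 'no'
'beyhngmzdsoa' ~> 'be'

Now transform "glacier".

Each output is the input with this applied: keep only the first 2 characters.
So "glacier" becomes "gl".

gl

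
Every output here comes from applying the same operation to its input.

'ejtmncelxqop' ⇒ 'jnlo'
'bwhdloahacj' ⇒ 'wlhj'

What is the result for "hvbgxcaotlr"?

Looking at the pairs, the operation is to keep one character in every 3, starting at position 2 (positions 2nd, 5th, 8th, ...).
For "hvbgxcaotlr" the result is "vxor".

vxor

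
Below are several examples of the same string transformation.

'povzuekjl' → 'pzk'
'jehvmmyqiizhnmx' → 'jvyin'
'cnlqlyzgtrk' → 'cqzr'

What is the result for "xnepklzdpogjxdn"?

xpzox

In each case the input is transformed by: keep one character in every 3, starting at position 1 (positions 1st, 4th, 7th, ...).
"xnepklzdpogjxdn" → "xpzox".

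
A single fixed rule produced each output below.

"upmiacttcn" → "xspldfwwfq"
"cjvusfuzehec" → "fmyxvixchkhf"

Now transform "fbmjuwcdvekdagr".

iepmxzfgyhngdju

The rule is to shift every letter 3 places forward in the alphabet (wrapping around).
For "fbmjuwcdvekdagr" the result is "iepmxzfgyhngdju".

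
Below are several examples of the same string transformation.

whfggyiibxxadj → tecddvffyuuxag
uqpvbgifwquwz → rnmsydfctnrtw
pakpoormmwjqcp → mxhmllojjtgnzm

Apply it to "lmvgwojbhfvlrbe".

ijsdtlgyecsioyb

Looking at the pairs, the operation is to shift every letter 3 places backward in the alphabet (wrapping around).
Applying that to "lmvgwojbhfvlrbe" gives "ijsdtlgyecsioyb".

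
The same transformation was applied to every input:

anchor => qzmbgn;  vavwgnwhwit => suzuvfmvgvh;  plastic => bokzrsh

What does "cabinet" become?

Rule — move the last character to the front, then shift every letter 1 place backward in the alphabet (wrapping around).
Starting from "cabinet": after the first operation, "tcabine"; after the second, "sbzahmd".
(Check on "plastic": → "cplasti" → "bokzrsh" ✓)

sbzahmd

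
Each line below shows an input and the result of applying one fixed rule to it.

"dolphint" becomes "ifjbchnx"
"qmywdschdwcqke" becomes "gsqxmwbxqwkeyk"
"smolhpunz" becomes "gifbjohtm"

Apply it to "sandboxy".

uhxvirsm

The transformation: move the first character to the end, then shift every letter 6 places backward in the alphabet (wrapping around).
"sandboxy" → "uhxvirsm".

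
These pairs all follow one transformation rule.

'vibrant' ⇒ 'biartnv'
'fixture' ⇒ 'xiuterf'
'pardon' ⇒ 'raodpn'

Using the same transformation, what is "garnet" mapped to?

raengt

In each case the input is transformed by: move the first character to the end, then swap each adjacent pair of characters (1↔2, 3↔4, ...).
Starting from "garnet": after the first operation, "arnetg"; after the second, "raengt".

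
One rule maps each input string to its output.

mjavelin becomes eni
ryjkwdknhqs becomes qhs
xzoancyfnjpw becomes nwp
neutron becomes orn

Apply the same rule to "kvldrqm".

Looking at the pairs, the operation is to swap each adjacent pair of characters (1↔2, 3↔4, ...), then keep only the last 3 characters.
Applying both steps to "kvldrqm": "vkdlqrm", then "qrm".
(Check on "neutron": → "entuorn" → "orn" ✓)

qrm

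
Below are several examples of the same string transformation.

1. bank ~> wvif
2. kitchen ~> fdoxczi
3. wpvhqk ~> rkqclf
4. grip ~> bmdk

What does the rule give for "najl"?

iveg

Each output is the input with this applied: shift every letter 5 places backward in the alphabet (wrapping around).
"najl" → "iveg".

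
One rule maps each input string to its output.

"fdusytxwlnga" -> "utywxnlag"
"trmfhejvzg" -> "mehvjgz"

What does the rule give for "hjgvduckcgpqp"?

gudkcgcqpp

In each case the input is transformed by: swap each adjacent pair of characters (1↔2, 3↔4, ...), then delete the first 3 characters.
Applying that to "hjgvduckcgpqp" gives "gudkcgcqpp".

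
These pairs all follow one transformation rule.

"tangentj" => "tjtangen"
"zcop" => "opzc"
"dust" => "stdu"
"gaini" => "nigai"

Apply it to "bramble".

The pattern: move the last 2 characters to the front (rotate right by 2).
For "bramble" the result is "lebramb".

lebramb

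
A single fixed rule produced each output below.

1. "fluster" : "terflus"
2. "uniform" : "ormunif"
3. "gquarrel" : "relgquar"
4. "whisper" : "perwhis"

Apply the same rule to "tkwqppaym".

aymtkwqpp

The rule is to move the last 3 characters to the front (rotate right by 3).
On "tkwqppaym" that produces "aymtkwqpp".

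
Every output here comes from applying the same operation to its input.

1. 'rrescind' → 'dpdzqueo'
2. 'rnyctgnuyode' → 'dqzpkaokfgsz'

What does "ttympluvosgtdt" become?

fffpkfysbexagh

The pattern: take characters alternately from the front and the back (1st, last, 2nd, 2nd-last, ...), then shift every letter 12 places forward in the alphabet (wrapping around).
On "ttympluvosgtdt": the first step gives "tttdytmgpslouv", and the second then gives "fffpkfysbexagh".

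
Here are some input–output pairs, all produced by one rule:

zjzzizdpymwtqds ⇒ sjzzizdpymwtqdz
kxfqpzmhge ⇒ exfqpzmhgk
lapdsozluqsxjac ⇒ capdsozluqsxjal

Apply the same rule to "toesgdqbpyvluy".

What's happening: swap the first and last characters.
On "toesgdqbpyvluy" that produces "yoesgdqbpyvlut".

yoesgdqbpyvlut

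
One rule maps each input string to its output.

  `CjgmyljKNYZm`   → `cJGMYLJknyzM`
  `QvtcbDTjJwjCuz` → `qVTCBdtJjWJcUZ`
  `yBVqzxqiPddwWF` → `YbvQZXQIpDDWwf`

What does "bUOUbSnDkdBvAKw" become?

Each output is the input with this applied: flip the case of every letter.
On "bUOUbSnDkdBvAKw" that produces "BuouBsNdKDbVakW".

BuouBsNdKDbVakW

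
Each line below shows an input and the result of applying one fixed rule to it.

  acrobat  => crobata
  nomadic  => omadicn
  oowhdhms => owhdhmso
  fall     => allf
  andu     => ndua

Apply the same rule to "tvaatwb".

vaatwbt

In each case the input is transformed by: move the first character to the end.
"tvaatwb" → "vaatwbt".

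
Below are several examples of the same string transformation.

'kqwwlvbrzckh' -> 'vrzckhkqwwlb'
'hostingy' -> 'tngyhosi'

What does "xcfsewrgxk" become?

ergxkxcfsw

In each case the input is transformed by: swap the front and back halves of the string, then swap the first and last characters.
On "xcfsewrgxk": the first step gives "wrgxkxcfse", and the second then gives "ergxkxcfsw".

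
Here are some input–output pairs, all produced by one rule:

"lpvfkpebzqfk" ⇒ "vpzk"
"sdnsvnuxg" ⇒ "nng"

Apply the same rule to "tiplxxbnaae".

pxa

What's happening: keep one character in every 3, starting at position 3 (positions 3rd, 6th, 9th, ...).
For "tiplxxbnaae" the result is "pxa".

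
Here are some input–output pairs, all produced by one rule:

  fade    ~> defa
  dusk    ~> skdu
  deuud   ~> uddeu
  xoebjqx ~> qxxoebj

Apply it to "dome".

In each case the input is transformed by: move the last 2 characters to the front (rotate right by 2).
Applying that to "dome" gives "medo".

medo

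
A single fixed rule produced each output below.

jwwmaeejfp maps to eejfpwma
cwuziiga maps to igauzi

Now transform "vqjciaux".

auxjci

The transformation: delete the first 2 characters, then move the first 3 characters to the end (rotate left by 3).
"vqjciaux" → "jciaux" → "auxjci".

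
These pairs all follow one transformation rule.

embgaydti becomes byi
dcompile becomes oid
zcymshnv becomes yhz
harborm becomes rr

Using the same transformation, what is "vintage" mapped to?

Rule — move the first character to the end, then keep one character in every 3, starting at position 2 (positions 2nd, 5th, 8th, ...).
Working it through for "vintage": intermediate "intagev", final "ng".
(Check on "embgaydti": → "mbgaydtie" → "byi" ✓)

ng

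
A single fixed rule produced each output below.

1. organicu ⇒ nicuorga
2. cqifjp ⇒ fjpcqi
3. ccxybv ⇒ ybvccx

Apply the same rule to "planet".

Looking at the pairs, the operation is to swap the front and back halves of the string.
On "planet" that produces "netpla".

netpla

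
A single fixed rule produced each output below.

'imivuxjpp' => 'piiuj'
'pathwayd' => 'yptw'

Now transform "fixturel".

Rule — move the last 2 characters to the front (rotate right by 2), then keep every other character starting from the first (positions 1st, 3rd, 5th, ...).
Starting from "fixturel": after the first operation, "elfixtur"; after the second, "efxu".

efxu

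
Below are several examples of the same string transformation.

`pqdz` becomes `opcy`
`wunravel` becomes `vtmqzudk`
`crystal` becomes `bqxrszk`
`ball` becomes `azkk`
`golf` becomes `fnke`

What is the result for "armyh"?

zqlxg

The transformation: shift every letter 1 place backward in the alphabet (wrapping around).
On "armyh" that produces "zqlxg".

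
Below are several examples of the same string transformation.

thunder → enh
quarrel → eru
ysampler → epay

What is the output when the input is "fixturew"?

euxf

Looking at the pairs, the operation is to reverse the string, then keep every other character starting from the second (positions 2nd, 4th, 6th, ...).
"fixturew" → "euxf".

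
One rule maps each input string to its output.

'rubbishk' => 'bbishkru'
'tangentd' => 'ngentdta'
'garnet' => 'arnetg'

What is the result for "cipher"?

What's happening: move the last 2 characters to the front (rotate right by 2), then swap the front and back halves of the string.
On "cipher": the first step gives "erciph", and the second then gives "ipherc".

ipherc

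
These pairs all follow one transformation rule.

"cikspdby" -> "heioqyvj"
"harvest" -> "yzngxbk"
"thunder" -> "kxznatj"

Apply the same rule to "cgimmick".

iqimosso

What's happening: move the last 2 characters to the front (rotate right by 2), then shift every letter 6 places forward in the alphabet (wrapping around).
For "cgimmick" the result is "iqimosso".
(Check on "harvest": → "stharve" → "yzngxbk" ✓)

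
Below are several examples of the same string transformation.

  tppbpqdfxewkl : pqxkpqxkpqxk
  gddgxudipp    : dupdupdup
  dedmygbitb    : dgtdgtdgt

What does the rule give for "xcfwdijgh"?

The rule is to keep one character in every 3, starting at position 3 (positions 3rd, 6th, 9th, ...), then write the whole string 3 times in a row.
On "xcfwdijgh": the first step gives "fih", and the second then gives "fihfihfih".

fihfihfih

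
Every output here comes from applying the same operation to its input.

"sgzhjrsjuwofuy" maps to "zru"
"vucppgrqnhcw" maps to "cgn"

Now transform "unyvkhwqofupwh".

yho

In each case the input is transformed by: keep one character in every 3, starting at position 3 (positions 3rd, 6th, 9th, ...), then delete the last character.
So "unyvkhwqofupwh" becomes "yho".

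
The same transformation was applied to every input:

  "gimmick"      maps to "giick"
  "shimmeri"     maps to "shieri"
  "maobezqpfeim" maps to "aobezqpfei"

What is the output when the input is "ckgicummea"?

ckgicuea

In each case the input is transformed by: remove every "m".
Applying that to "ckgicummea" gives "ckgicuea".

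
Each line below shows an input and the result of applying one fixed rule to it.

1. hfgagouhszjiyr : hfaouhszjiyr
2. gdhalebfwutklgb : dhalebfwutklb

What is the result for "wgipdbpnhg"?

wipdbpnh

Looking at the pairs, the operation is to remove every "g".
Applying that to "wgipdbpnhg" gives "wipdbpnh".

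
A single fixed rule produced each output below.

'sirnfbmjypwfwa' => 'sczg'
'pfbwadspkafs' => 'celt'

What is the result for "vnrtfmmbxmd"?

sny

The rule is to keep one character in every 3, starting at position 3 (positions 3rd, 6th, 9th, ...), then shift every letter 1 place forward in the alphabet (wrapping around).
"vnrtfmmbxmd" → "rmx" → "sny".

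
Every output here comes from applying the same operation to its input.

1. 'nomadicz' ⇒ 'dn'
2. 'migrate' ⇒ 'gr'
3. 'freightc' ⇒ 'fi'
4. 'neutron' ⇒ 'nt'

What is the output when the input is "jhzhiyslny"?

The pattern: sort the characters into alphabetical order, then keep one character in every 3, starting at position 3 (positions 3rd, 6th, 9th, ...).
On "jhzhiyslny": the first step gives "hhijlnsyyz", and the second then gives "iny".

iny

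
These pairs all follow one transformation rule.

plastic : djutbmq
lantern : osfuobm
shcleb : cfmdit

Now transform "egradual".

Each output is the input with this applied: reverse the string, then shift every letter 1 place forward in the alphabet (wrapping around).
So "egradual" becomes "mbvebshf".

mbvebshf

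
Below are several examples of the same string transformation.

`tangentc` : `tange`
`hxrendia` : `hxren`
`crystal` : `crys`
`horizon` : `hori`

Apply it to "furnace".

furn

In each case the input is transformed by: delete the last 3 characters.
Doing the same to "furnace": "furn".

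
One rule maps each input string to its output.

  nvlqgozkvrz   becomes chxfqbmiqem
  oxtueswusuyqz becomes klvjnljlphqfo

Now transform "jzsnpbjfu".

What's happening: move the first 2 characters to the end (rotate left by 2), then shift every letter 9 places backward in the alphabet (wrapping around).
On "jzsnpbjfu": the first step gives "snpbjfujz", and the second then gives "jegsawlaq".

jegsawlaq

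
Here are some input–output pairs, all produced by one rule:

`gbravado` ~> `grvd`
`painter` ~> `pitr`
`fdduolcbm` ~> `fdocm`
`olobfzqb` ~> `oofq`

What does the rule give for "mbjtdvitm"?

mjdim

What's happening: keep every other character starting from the first (positions 1st, 3rd, 5th, ...).
"mbjtdvitm" → "mjdim".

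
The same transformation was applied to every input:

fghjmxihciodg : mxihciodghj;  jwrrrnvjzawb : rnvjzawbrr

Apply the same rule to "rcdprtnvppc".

In each case the input is transformed by: delete the first 2 characters, then move the first 2 characters to the end (rotate left by 2).
Starting from "rcdprtnvppc": after the first operation, "dprtnvppc"; after the second, "rtnvppcdp".

rtnvppcdp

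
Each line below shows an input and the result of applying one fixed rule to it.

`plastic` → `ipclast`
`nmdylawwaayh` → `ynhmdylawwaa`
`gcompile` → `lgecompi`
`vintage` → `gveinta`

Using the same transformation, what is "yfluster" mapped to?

eyrflust

Looking at the pairs, the operation is to swap the first and last characters, then move the last 2 characters to the front (rotate right by 2).
Applying both steps to "yfluster": "rflustey", then "eyrflust".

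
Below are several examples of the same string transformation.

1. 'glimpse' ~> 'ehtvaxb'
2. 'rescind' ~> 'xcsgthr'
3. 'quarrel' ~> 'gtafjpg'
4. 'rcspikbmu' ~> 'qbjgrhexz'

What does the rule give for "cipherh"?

tgwrxew

The transformation: move the last 3 characters to the front (rotate right by 3), then shift every letter 11 places backward in the alphabet (wrapping around).
On "cipherh": the first step gives "erhciph", and the second then gives "tgwrxew".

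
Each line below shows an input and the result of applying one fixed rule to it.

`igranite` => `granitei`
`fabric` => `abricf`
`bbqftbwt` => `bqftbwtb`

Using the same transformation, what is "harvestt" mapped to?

arvestth

What's happening: move the first character to the end.
So "harvestt" becomes "arvestth".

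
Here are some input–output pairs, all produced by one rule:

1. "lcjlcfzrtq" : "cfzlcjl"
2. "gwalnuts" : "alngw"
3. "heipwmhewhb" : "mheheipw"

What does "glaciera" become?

The transformation: delete the last 3 characters, then move the last 3 characters to the front (rotate right by 3).
Applying both steps to "glaciera": "glaci", then "acigl".

acigl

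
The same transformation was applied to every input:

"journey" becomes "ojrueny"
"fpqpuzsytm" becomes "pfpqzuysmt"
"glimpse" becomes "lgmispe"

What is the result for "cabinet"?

Each output is the input with this applied: swap each adjacent pair of characters (1↔2, 3↔4, ...).
On "cabinet" that produces "acibent".

acibent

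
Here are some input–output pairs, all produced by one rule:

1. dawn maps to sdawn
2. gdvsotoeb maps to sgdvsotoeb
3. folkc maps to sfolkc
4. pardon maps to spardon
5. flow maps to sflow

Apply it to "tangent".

Looking at the pairs, the operation is to prepend "s".
So "tangent" becomes "stangent".

stangent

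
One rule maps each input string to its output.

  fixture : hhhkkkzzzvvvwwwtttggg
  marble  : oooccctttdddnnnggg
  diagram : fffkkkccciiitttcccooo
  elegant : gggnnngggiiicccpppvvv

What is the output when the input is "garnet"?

iiiccctttpppgggvvv

In each case the input is transformed by: repeat every character 3 times, then shift every letter 2 places forward in the alphabet (wrapping around).
"garnet" → "gggaaarrrnnneeettt" → "iiiccctttpppgggvvv".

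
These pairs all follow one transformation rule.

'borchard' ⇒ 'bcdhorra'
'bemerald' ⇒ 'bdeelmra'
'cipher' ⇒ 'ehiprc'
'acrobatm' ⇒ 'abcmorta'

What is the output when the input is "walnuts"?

What's happening: sort the characters into alphabetical order, then move the first character to the end.
"walnuts" → "alnstuw" → "lnstuwa".

lnstuwa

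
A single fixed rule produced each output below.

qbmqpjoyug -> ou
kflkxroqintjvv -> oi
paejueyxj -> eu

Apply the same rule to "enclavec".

The transformation: keep every other character starting from the first (positions 1st, 3rd, 5th, ...), then keep only the vowels.
Applying that to "enclavec" gives "eae".

eae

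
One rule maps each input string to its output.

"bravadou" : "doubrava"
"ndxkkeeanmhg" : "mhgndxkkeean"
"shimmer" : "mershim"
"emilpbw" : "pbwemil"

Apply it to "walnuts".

utswaln

The rule is to move the last 3 characters to the front (rotate right by 3).
Applying that to "walnuts" gives "utswaln".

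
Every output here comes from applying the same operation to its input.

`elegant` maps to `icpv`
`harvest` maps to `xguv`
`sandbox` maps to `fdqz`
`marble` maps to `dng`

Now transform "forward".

Rule — shift every letter 2 places forward in the alphabet (wrapping around), then delete the first 3 characters.
For "forward" the result is "yctf".

yctf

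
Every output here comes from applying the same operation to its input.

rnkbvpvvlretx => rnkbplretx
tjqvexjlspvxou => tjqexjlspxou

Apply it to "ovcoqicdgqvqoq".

ocoqicdgqqoq

Each output is the input with this applied: remove every "v".
Doing the same to "ovcoqicdgqvqoq": "ocoqicdgqqoq".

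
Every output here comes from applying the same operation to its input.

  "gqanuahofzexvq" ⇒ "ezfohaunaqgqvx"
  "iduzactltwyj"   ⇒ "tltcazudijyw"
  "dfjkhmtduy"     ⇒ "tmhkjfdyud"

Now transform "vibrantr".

What's happening: reverse the string, then move the first 3 characters to the end (rotate left by 3).
Working it through for "vibrantr": intermediate "rtnarbiv", final "arbivrtn".

arbivrtn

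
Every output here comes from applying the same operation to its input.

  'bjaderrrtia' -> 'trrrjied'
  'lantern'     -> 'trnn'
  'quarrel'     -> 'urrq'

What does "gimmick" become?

mmki

The transformation: sort the characters into reverse alphabetical order, then delete the last 3 characters.
Starting from "gimmick": after the first operation, "mmkiigc"; after the second, "mmki".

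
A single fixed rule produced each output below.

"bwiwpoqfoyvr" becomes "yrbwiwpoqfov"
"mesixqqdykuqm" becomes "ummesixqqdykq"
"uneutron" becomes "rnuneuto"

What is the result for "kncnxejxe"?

jekncnxex

The transformation: move the last 2 characters to the front (rotate right by 2), then swap the first and last characters.
Applying both steps to "kncnxejxe": "xekncnxej", then "jekncnxex".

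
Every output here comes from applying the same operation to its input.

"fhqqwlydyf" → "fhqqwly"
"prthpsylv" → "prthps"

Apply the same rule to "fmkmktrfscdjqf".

The rule is to delete the last 3 characters.
Applying that to "fmkmktrfscdjqf" gives "fmkmktrfscd".

fmkmktrfscd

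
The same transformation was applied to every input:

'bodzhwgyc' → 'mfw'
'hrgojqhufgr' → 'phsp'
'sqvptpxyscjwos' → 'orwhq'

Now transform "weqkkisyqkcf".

The rule is to shift every letter 2 places backward in the alphabet (wrapping around), then keep one character in every 3, starting at position 2 (positions 2nd, 5th, 8th, ...).
"weqkkisyqkcf" → "ucoiigqwoiad" → "ciwa".

ciwa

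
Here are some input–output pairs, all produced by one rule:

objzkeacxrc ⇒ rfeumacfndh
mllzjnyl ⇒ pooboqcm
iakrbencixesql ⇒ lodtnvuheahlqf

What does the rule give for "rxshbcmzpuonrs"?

uvauvqkrexfspc

The pattern: take characters alternately from the front and the back (1st, last, 2nd, 2nd-last, ...), then shift every letter 3 places forward in the alphabet (wrapping around).
Applying both steps to "rxshbcmzpuonrs": "rsxrsnhobucpmz", then "uvauvqkrexfspc".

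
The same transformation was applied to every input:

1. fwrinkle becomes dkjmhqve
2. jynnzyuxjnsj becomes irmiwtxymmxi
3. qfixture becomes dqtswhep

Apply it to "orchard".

The pattern: reverse the string, then shift every letter 1 place backward in the alphabet (wrapping around).
Starting from "orchard": after the first operation, "drahcro"; after the second, "cqzgbqn".
(Check on "jynnzyuxjnsj": → "jsnjxuyznnyj" → "irmiwtxymmxi" ✓)

cqzgbqn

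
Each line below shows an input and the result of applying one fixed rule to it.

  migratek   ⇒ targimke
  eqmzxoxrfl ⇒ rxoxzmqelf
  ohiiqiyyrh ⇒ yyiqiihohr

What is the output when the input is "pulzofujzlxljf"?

lxlzjufozlupfj

The rule is to move the last 2 characters to the front (rotate right by 2), then reverse the string.
Working it through for "pulzofujzlxljf": intermediate "jfpulzofujzlxl", final "lxlzjufozlupfj".
(Check on "migratek": → "ekmigrat" → "targimke" ✓)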